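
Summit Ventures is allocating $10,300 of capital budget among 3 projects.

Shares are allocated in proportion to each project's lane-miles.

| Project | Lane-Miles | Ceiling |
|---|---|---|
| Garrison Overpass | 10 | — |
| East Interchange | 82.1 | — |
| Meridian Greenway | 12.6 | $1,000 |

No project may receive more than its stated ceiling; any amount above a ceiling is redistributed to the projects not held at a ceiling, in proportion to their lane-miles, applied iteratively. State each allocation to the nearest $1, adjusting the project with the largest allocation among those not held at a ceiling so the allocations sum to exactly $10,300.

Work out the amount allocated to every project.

Combined lane-miles = 104.7.
Unconstrained shares: Garrison Overpass 983.76; East Interchange 8,076.70; Meridian Greenway 1,239.54.
Cap binds for Meridian Greenway ($1,000); remaining pool $9,300 reallocated over remaining lane-miles 92.1.
Shares after redistribution: Garrison Overpass 1,009.77 → $1,010; East Interchange 8,290.23 → $8,290.

Garrison Overpass: $1,010 | East Interchange: $8,290 | Meridian Greenway: $1,000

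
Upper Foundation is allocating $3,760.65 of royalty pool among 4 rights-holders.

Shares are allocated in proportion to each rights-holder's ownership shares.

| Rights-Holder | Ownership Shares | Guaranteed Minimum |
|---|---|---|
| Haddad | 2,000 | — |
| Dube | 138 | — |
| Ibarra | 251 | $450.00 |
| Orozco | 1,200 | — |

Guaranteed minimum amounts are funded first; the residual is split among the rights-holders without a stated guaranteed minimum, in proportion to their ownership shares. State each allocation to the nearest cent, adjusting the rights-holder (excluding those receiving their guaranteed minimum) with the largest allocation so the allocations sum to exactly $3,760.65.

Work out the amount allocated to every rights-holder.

Fund the minimums — Ibarra $450.00. Residual $3,310.65.
Residual split over remaining ownership shares 3,338: Haddad 1,983.6129 → $1,983.61; Dube 136.8693 → $136.87; Orozco 1,190.1678 → $1,190.17.

Haddad: $1,983.61 | Dube: $136.87 | Ibarra: $450.00 | Orozco: $1,190.17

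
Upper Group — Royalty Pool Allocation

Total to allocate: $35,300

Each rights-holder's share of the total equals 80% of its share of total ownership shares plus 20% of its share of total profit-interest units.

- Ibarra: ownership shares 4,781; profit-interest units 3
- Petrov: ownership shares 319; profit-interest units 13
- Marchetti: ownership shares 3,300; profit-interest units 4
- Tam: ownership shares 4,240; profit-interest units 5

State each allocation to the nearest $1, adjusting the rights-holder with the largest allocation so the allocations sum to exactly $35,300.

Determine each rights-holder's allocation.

Ibarra: $11,529; Petrov: $4,384; Marchetti: $8,502; Tam: $10,885

Totals — ownership shares 12,640, profit-interest units 25.
Combined weights (80% ownership shares + 20% profit-interest units): Ibarra 0.3266; Petrov 0.1242; Marchetti 0.2409; Tam 0.3084.
Raw shares: Ibarra 11,528.80; Petrov 4,383.90; Marchetti 8,502.38; Tam 10,884.91.
After rounding ($1): Ibarra $11,529; Petrov $4,384; Marchetti $8,502; Tam $10,885. Sum = $35,300.
No rounding difference to absorb.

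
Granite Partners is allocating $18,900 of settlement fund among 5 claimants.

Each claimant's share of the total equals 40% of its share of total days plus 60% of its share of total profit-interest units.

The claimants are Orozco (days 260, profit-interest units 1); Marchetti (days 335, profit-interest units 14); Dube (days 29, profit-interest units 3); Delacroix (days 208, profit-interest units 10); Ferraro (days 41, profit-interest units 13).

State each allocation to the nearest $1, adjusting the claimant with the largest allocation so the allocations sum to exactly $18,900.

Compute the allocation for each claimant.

Totals — days 873, profit-interest units 41.
Composite weights (40% days + 60% profit-interest units): Orozco 0.1338; Marchetti 0.3584; Dube 0.0572; Delacroix 0.2416; Ferraro 0.2090.
Proportional shares: Orozco 2,528.13; Marchetti 6,773.23; Dube 1,080.89; Delacroix 4,567.09; Ferraro 3,950.66.
After rounding ($1): Orozco $2,528; Marchetti $6,773; Dube $1,081; Delacroix $4,567; Ferraro $3,951. Sum = $18,900.
Rounded total matches; no reconciliation needed.

Orozco: $2,528; Marchetti: $6,773; Dube: $1,081; Delacroix: $4,567; Ferraro: $3,951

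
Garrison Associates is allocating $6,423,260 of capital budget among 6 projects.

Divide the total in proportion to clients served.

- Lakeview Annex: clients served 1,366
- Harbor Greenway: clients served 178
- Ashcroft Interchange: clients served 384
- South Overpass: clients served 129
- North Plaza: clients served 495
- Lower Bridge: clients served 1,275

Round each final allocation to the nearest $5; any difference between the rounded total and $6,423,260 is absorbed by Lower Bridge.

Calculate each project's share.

Clients served total: 3,827.
Raw shares: Lakeview Annex 1,366/3,827 × $6,423,260 = 2,292,702.68; Harbor Greenway 178/3,827 × $6,423,260 = 298,756.28; Ashcroft Interchange 384/3,827 × $6,423,260 = 644,507.93; South Overpass 129/3,827 × $6,423,260 = 216,514.38; North Plaza 495/3,827 × $6,423,260 = 830,811.00; Lower Bridge 1,275/3,827 × $6,423,260 = 2,139,967.73.
After rounding ($5): Lakeview Annex $2,292,705; Harbor Greenway $298,755; Ashcroft Interchange $644,510; South Overpass $216,515; North Plaza $830,810; Lower Bridge $2,139,970. Sum = $6,423,265.
Difference $6,423,260 − $6,423,265 = −$5 applied to Lower Bridge: Lower Bridge becomes $2,139,965.

Lakeview Annex: $2,292,705 · Harbor Greenway: $298,755 · Ashcroft Interchange: $644,510 · South Overpass: $216,515 · North Plaza: $830,810 · Lower Bridge: $2,139,965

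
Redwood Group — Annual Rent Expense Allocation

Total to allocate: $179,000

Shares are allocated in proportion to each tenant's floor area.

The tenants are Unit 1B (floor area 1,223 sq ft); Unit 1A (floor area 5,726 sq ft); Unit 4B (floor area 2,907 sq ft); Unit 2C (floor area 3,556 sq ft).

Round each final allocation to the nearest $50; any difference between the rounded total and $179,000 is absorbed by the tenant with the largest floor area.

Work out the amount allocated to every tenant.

Unit 1B: $16,300; Unit 1A: $76,450; Unit 4B: $38,800; Unit 2C: $47,450

Combined floor area = 13,412.
Unrounded shares: Unit 1B 1,223/13,412 × $179,000 = 16,322.47; Unit 1A 5,726/13,412 × $179,000 = 76,420.67; Unit 4B 2,907/13,412 × $179,000 = 38,797.57; Unit 2C 3,556/13,412 × $179,000 = 47,459.29.
After rounding ($50): Unit 1B $16,300; Unit 1A $76,400; Unit 4B $38,800; Unit 2C $47,450. Sum = $178,950.
Difference $179,000 − $178,950 = +$50 applied to largest floor area (Unit 1A): Unit 1A becomes $76,450.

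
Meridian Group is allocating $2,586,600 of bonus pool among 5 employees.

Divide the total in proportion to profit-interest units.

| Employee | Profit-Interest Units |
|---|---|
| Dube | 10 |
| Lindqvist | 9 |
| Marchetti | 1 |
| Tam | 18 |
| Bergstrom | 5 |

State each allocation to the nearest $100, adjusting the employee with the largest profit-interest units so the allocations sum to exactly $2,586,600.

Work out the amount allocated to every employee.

Combined profit-interest units = 43.
Unrounded shares: Dube 10/43 × $2,586,600 = 601,534.88; Lindqvist 9/43 × $2,586,600 = 541,381.40; Marchetti 1/43 × $2,586,600 = 60,153.49; Tam 18/43 × $2,586,600 = 1,082,762.79; Bergstrom 5/43 × $2,586,600 = 300,767.44.
After rounding ($100): Dube $601,500; Lindqvist $541,400; Marchetti $60,200; Tam $1,082,800; Bergstrom $300,800. Sum = $2,586,700.
Difference $2,586,600 − $2,586,700 = −$100 applied to largest profit-interest units (Tam): Tam becomes $1,082,700.

Dube: $601,500 | Lindqvist: $541,400 | Marchetti: $60,200 | Tam: $1,082,700 | Bergstrom: $300,800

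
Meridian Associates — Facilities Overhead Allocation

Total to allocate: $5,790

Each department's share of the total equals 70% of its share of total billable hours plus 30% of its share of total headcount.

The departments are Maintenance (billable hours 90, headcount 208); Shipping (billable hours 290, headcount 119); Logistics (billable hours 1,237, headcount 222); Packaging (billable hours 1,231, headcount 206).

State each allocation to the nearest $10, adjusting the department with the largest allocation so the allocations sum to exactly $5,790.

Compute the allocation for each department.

Maintenance: $610 | Shipping: $690 | Logistics: $2,260 | Packaging: $2,230

Totals — billable hours 2,848, headcount 755.
Composite weights (70% billable hours + 30% headcount): Maintenance 0.1048; Shipping 0.1186; Logistics 0.3922; Packaging 0.3844.
Proportional shares: Maintenance 606.62; Shipping 686.48; Logistics 2,271.13; Packaging 2,225.78.
At nearest $10: Maintenance $610; Shipping $690; Logistics $2,270; Packaging $2,230. Sum = $5,800.
Difference $5,790 − $5,800 = −$10 applied to largest allocation (Logistics): Logistics becomes $2,260.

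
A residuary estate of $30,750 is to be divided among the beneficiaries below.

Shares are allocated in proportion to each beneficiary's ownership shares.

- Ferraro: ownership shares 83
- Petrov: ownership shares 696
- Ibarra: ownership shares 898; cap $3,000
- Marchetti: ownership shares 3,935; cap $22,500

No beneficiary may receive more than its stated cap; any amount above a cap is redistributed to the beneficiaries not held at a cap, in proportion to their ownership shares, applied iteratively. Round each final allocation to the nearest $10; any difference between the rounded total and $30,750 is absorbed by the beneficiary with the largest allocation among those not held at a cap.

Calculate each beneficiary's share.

Ferraro: $560; Petrov: $4,690; Ibarra: $3,000; Marchetti: $22,500

Ownership shares total: 5,612.
Proportional shares (ignoring caps): Ferraro 454.78; Petrov 3,813.61; Ibarra 4,920.44; Marchetti 21,561.16.
Held at cap: Ibarra ($3,000); remaining pool $27,750 reallocated over remaining ownership shares 4,714.
Held at cap: Marchetti ($22,500); remaining pool $5,250 reallocated over remaining ownership shares 779.
Remaining shares: Ferraro 559.37 → $560; Petrov 4,690.63 → $4,690.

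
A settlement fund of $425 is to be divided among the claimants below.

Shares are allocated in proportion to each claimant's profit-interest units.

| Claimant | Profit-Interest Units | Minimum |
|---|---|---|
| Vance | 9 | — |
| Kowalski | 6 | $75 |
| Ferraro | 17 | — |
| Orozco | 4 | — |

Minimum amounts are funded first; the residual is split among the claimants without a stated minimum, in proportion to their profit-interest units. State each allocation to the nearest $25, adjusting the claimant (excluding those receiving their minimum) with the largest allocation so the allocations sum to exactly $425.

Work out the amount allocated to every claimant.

Vance: $100 · Kowalski: $75 · Ferraro: $200 · Orozco: $50

Fund the minimums — Kowalski $75. Residual $350.
Residual split over remaining profit-interest units 30: Vance 105.00 → $100; Ferraro 198.33 → $200; Orozco 46.67 → $50.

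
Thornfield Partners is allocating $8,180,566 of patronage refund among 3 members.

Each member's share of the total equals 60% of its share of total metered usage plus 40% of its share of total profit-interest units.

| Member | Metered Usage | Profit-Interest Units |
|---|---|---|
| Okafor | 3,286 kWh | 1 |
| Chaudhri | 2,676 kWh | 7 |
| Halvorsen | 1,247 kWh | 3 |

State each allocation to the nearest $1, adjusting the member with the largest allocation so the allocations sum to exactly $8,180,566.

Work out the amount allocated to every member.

Okafor: $2,534,790; Chaudhri: $3,904,315; Halvorsen: $1,741,461

Totals — metered usage 7,209, profit-interest units 11.
Combined weights (60% metered usage + 40% profit-interest units): Okafor 0.3099; Chaudhri 0.4773; Halvorsen 0.2129.
Proportional shares: Okafor 2,534,790.14; Chaudhri 3,904,314.62; Halvorsen 1,741,461.24.
Rounded to nearest $1: Okafor $2,534,790; Chaudhri $3,904,315; Halvorsen $1,741,461. Sum = $8,180,566.
No rounding difference to absorb.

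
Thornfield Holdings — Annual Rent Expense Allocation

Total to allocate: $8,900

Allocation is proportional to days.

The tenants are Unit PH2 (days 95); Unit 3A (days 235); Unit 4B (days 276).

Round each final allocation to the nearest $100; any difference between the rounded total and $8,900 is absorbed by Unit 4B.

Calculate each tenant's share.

Total days = 606.
Pro-rata amounts: Unit PH2 95/606 × $8,900 = 1,395.21; Unit 3A 235/606 × $8,900 = 3,451.32; Unit 4B 276/606 × $8,900 = 4,053.47.
After rounding ($100): Unit PH2 $1,400; Unit 3A $3,500; Unit 4B $4,100. Sum = $9,000.
Difference $8,900 − $9,000 = −$100 applied to Unit 4B: Unit 4B becomes $4,000.

Unit PH2: $1,400 · Unit 3A: $3,500 · Unit 4B: $4,000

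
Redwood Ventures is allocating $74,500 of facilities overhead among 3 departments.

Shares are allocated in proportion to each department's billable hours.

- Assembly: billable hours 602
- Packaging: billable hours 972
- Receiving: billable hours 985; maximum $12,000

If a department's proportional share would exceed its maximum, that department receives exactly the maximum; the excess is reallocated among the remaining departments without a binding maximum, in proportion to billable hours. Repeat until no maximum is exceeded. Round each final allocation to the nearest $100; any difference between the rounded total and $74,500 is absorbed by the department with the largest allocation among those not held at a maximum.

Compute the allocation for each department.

Assembly: $23,900; Packaging: $38,600; Receiving: $12,000

Sum of billable hours: 2,559.
Unconstrained shares: Assembly 17,525.99; Packaging 28,297.77; Receiving 28,676.24.
Cap binds for Receiving ($12,000); residual $62,500 reallocated over remaining billable hours 1,574.
Remaining shares: Assembly 23,904.07 → $23,900; Packaging 38,595.93 → $38,600.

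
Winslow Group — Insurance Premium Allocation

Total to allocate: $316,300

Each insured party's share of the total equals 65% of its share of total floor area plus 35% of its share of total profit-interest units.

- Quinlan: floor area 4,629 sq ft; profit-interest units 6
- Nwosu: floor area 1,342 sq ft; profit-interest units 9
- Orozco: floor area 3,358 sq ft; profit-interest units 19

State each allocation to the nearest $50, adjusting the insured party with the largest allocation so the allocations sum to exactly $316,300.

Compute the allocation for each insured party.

Quinlan: $121,550 | Nwosu: $58,900 | Orozco: $135,850

Floor area total 9,329; profit-interest units total 34.
Blended shares (65% floor area + 35% profit-interest units): Quinlan 0.3843; Nwosu 0.1862; Orozco 0.4296.
Unrounded shares: Quinlan 121,551.32; Nwosu 58,879.62; Orozco 135,869.06.
At nearest $50: Quinlan $121,550; Nwosu $58,900; Orozco $135,850. Sum = $316,300.
Rounded total matches; no reconciliation needed.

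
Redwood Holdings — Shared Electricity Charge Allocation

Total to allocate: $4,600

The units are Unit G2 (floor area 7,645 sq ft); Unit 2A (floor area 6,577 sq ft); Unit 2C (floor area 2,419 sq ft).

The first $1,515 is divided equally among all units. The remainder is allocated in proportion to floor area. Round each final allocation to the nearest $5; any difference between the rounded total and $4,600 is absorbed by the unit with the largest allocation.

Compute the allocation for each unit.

$1,515 shared equally gives $505 per unit.
Remainder $3,085 by floor area (total 16,641): Unit G2 1,417.27 → $1,415; Unit 2A 1,219.28 → $1,220; Unit 2C 448.45 → $450.
Totals: Unit G2 $505 + $1,415 = $1,920; Unit 2A $505 + $1,220 = $1,725; Unit 2C $505 + $450 = $955.

Unit G2: $1,920; Unit 2A: $1,725; Unit 2C: $955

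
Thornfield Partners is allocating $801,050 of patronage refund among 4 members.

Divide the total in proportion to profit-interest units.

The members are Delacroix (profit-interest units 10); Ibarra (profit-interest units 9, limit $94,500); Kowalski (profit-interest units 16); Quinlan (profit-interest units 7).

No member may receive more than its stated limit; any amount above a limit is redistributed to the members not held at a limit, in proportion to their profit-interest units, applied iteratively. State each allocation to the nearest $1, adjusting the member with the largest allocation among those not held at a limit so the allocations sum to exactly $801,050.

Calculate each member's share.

Total profit-interest units = 42.
Pro-rata shares before constraints: Delacroix 190,726.19; Ibarra 171,653.57; Kowalski 305,161.90; Quinlan 133,508.33.
Capped: Ibarra ($94,500); residual $706,550 reallocated over remaining profit-interest units 33.
Shares after redistribution: Delacroix 214,106.06 → $214,106; Kowalski 342,569.70 → $342,570; Quinlan 149,874.24 → $149,874.

Delacroix: $214,106 | Ibarra: $94,500 | Kowalski: $342,570 | Quinlan: $149,874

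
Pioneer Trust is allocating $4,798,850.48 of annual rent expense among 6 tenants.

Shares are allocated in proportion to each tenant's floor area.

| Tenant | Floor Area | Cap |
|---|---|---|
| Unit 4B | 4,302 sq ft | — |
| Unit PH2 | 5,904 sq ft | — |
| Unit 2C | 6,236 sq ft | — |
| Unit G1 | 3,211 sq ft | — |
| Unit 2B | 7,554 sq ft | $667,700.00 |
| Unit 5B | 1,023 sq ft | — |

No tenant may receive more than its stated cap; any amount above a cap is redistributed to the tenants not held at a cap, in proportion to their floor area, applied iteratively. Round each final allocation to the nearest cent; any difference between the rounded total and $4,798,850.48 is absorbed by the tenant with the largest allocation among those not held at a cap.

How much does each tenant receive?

Floor area total: 28,230.
Proportional shares (ignoring caps): Unit 4B 731,301.9754; Unit PH2 1,003,627.8156; Unit 2C 1,060,064.8811; Unit G1 545,841.6185; Unit 2B 1,284,113.2315; Unit 5B 173,900.9579.
Held at cap: Unit 2B ($667,700.00); remaining pool $4,131,150.48 reallocated over remaining floor area 20,676.
Shares after redistribution: Unit 4B 859,557.4272 → $859,557.43; Unit PH2 1,179,643.6658 → $1,179,643.67; Unit 2C 1,245,978.6416 → $1,245,978.64; Unit G1 641,571.1062 → $641,571.11; Unit 5B 204,399.6392 → $204,399.64.
Rounding difference −$0.01 applied to Unit 2C → $1,245,978.63.

Unit 4B: $859,557.43 · Unit PH2: $1,179,643.67 · Unit 2C: $1,245,978.63 · Unit G1: $641,571.11 · Unit 2B: $667,700.00 · Unit 5B: $204,399.64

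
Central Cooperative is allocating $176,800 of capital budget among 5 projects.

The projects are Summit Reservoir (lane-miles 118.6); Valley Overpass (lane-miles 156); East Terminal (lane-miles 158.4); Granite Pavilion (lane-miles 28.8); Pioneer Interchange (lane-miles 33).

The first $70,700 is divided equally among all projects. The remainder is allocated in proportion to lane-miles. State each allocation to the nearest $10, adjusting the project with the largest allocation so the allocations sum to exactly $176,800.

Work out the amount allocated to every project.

First tranche $70,700 split equally: $14,140 each.
Remainder $106,100 by lane-miles (total 494.8): Summit Reservoir 25,431.41 → $25,430; Valley Overpass 33,451.09 → $33,450; East Terminal 33,965.72 → $33,970; Granite Pavilion 6,175.59 → $6,180; Pioneer Interchange 7,076.19 → $7,080.
Rounding difference −$10 on remainder applied to East Terminal.
Totals: Summit Reservoir $14,140 + $25,430 = $39,570; Valley Overpass $14,140 + $33,450 = $47,590; East Terminal $14,140 + $33,960 = $48,100; Granite Pavilion $14,140 + $6,180 = $20,320; Pioneer Interchange $14,140 + $7,080 = $21,220.

Summit Reservoir: $39,570 · Valley Overpass: $47,590 · East Terminal: $48,100 · Granite Pavilion: $20,320 · Pioneer Interchange: $21,220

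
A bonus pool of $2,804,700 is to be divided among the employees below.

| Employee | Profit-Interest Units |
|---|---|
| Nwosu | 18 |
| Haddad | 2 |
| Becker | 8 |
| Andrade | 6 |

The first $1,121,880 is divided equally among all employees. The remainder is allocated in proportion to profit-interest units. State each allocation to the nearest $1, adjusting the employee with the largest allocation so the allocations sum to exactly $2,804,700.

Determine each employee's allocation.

First tranche $1,121,880 split equally: $280,470 each.
Remainder $1,682,820 by profit-interest units (total 34): Nwosu 890,904.71 → $890,905; Haddad 98,989.41 → $98,989; Becker 395,957.65 → $395,958; Andrade 296,968.24 → $296,968.
Totals: Nwosu $280,470 + $890,905 = $1,171,375; Haddad $280,470 + $98,989 = $379,459; Becker $280,470 + $395,958 = $676,428; Andrade $280,470 + $296,968 = $577,438.

Nwosu: $1,171,375; Haddad: $379,459; Becker: $676,428; Andrade: $577,438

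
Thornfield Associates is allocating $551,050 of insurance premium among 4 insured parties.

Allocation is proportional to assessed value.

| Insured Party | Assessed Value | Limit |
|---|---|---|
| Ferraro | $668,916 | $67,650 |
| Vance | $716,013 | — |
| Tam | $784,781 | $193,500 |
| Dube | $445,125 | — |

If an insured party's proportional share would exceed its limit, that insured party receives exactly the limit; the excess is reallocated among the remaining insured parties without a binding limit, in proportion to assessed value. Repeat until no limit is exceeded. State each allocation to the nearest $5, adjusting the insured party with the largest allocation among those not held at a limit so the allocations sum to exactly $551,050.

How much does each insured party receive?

Total assessed value = 2,614,835.
Pro-rata shares before constraints: Ferraro 140,967.27; Vance 150,892.49; Tam 165,384.65; Dube 93,805.59.
Capped: Ferraro ($67,650); remaining pool $483,400 reallocated over remaining assessed value 1,945,919.
Capped: Tam ($193,500); remaining pool $289,900 reallocated over remaining assessed value 1,161,138.
Remaining shares: Vance 178,766.15 → $178,765; Dube 111,133.85 → $111,135.

Ferraro: $67,650; Vance: $178,765; Tam: $193,500; Dube: $111,135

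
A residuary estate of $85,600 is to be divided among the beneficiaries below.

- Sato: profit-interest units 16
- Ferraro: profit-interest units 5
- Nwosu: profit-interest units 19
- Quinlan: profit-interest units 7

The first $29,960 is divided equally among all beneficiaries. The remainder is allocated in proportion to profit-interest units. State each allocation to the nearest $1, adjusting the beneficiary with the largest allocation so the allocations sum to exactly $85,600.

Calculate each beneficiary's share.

Sato: $26,431; Ferraro: $13,409; Nwosu: $29,983; Quinlan: $15,777

$29,960 shared equally gives $7,490 per beneficiary.
Remainder $55,640 by profit-interest units (total 47): Sato 18,941.28 → $18,941; Ferraro 5,919.15 → $5,919; Nwosu 22,492.77 → $22,493; Quinlan 8,286.81 → $8,287.
Totals: Sato $7,490 + $18,941 = $26,431; Ferraro $7,490 + $5,919 = $13,409; Nwosu $7,490 + $22,493 = $29,983; Quinlan $7,490 + $8,287 = $15,777.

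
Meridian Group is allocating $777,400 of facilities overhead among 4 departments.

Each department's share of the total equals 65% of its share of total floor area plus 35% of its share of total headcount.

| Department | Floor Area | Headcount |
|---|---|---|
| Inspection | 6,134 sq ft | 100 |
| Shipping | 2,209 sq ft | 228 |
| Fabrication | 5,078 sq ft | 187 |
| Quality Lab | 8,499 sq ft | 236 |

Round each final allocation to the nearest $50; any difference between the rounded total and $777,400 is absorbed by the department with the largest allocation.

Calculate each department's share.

Inspection: $177,650; Shipping: $133,550; Fabrication: $184,800; Quality Lab: $281,400

Totals — floor area 21,920, headcount 751.
Combined weights (65% floor area + 35% headcount): Inspection 0.2285; Shipping 0.1718; Fabrication 0.2377; Quality Lab 0.3620.
Raw shares: Inspection 177,634.17; Shipping 133,528.11; Fabrication 184,811.18; Quality Lab 281,426.54.
Rounded to nearest $50: Inspection $177,650; Shipping $133,550; Fabrication $184,800; Quality Lab $281,450. Sum = $777,450.
Difference $777,400 − $777,450 = −$50 applied to largest allocation (Quality Lab): Quality Lab becomes $281,400.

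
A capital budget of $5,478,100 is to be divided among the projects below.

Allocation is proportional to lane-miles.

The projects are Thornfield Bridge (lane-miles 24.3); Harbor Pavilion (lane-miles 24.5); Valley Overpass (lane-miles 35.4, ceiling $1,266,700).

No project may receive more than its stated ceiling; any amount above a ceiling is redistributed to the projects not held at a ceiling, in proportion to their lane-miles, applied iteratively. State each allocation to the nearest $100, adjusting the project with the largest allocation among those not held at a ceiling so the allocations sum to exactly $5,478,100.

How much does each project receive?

Lane-miles total: 84.2.
Proportional shares (ignoring caps): Thornfield Bridge 1,580,971.85; Harbor Pavilion 1,593,983.97; Valley Overpass 2,303,144.18.
Held at cap: Valley Overpass ($1,266,700); remaining pool $4,211,400 reallocated over remaining lane-miles 48.8.
Remaining shares: Thornfield Bridge 2,097,070.08 → $2,097,100; Harbor Pavilion 2,114,329.92 → $2,114,300.

Thornfield Bridge: $2,097,100 · Harbor Pavilion: $2,114,300 · Valley Overpass: $1,266,700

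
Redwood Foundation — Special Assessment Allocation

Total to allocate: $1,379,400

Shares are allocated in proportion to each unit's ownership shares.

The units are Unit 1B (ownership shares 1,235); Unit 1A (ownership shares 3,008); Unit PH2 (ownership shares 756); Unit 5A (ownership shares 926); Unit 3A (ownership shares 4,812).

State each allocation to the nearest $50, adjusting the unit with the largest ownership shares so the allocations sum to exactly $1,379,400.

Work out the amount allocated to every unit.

Ownership shares total: 10,737.
Unrounded shares: Unit 1B 1,235/10,737 × $1,379,400 = 158,662.48; Unit 1A 3,008/10,737 × $1,379,400 = 386,442.69; Unit PH2 756/10,737 × $1,379,400 = 97,124.56; Unit 5A 926/10,737 × $1,379,400 = 118,964.74; Unit 3A 4,812/10,737 × $1,379,400 = 618,205.53.
Rounded to nearest $50: Unit 1B $158,650; Unit 1A $386,450; Unit PH2 $97,100; Unit 5A $118,950; Unit 3A $618,200. Sum = $1,379,350.
Difference $1,379,400 − $1,379,350 = +$50 applied to largest ownership shares (Unit 3A): Unit 3A becomes $618,250.

Unit 1B: $158,650; Unit 1A: $386,450; Unit PH2: $97,100; Unit 5A: $118,950; Unit 3A: $618,250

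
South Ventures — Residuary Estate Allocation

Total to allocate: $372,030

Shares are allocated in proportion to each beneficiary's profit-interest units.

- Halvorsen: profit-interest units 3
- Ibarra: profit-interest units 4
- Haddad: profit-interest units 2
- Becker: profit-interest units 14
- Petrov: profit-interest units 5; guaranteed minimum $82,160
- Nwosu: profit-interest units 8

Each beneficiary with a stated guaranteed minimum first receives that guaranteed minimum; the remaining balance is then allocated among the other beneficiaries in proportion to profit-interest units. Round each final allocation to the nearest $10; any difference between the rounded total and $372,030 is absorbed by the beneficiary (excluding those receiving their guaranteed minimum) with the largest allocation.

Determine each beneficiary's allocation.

Halvorsen: $28,050; Ibarra: $37,400; Haddad: $18,700; Becker: $130,910; Petrov: $82,160; Nwosu: $74,810

Fund the minimums — Petrov $82,160. Residual $289,870.
Residual split over remaining profit-interest units 31: Halvorsen 28,051.94 → $28,050; Ibarra 37,402.58 → $37,400; Haddad 18,701.29 → $18,700; Becker 130,909.03 → $130,910; Nwosu 74,805.16 → $74,810.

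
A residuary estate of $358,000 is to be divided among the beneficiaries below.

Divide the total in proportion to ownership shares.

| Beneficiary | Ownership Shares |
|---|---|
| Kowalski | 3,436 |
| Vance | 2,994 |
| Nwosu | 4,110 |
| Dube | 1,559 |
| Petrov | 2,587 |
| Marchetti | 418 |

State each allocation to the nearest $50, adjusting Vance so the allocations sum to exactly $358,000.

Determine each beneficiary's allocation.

Ownership shares total: 15,104.
Pro-rata amounts: Kowalski 3,436/15,104 × $358,000 = 81,441.21; Vance 2,994/15,104 × $358,000 = 70,964.78; Nwosu 4,110/15,104 × $358,000 = 97,416.58; Dube 1,559/15,104 × $358,000 = 36,951.93; Petrov 2,587/15,104 × $358,000 = 61,317.93; Marchetti 418/15,104 × $358,000 = 9,907.57.
After rounding ($50): Kowalski $81,450; Vance $70,950; Nwosu $97,400; Dube $36,950; Petrov $61,300; Marchetti $9,900. Sum = $357,950.
Difference $358,000 − $357,950 = +$50 applied to Vance: Vance becomes $71,000.

Kowalski: $81,450 | Vance: $71,000 | Nwosu: $97,400 | Dube: $36,950 | Petrov: $61,300 | Marchetti: $9,900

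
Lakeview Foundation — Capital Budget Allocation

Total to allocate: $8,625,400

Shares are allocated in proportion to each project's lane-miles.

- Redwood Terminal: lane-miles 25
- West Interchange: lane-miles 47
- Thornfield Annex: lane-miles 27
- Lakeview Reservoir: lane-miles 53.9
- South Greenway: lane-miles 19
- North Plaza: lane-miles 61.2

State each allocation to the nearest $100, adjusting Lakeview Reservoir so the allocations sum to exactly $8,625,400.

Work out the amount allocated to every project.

Redwood Terminal: $925,100 | West Interchange: $1,739,100 | Thornfield Annex: $999,100 | Lakeview Reservoir: $1,994,400 | South Greenway: $703,100 | North Plaza: $2,264,600

Total lane-miles = 233.1.
Pro-rata amounts: Redwood Terminal 25/233.1 × $8,625,400 = 925,075.08; West Interchange 47/233.1 × $8,625,400 = 1,739,141.14; Thornfield Annex 27/233.1 × $8,625,400 = 999,081.08; Lakeview Reservoir 53.9/233.1 × $8,625,400 = 1,994,461.86; South Greenway 19/233.1 × $8,625,400 = 703,057.06; North Plaza 61.2/233.1 × $8,625,400 = 2,264,583.78.
At nearest $100: Redwood Terminal $925,100; West Interchange $1,739,100; Thornfield Annex $999,100; Lakeview Reservoir $1,994,500; South Greenway $703,100; North Plaza $2,264,600. Sum = $8,625,500.
Difference $8,625,400 − $8,625,500 = −$100 applied to Lakeview Reservoir: Lakeview Reservoir becomes $1,994,400.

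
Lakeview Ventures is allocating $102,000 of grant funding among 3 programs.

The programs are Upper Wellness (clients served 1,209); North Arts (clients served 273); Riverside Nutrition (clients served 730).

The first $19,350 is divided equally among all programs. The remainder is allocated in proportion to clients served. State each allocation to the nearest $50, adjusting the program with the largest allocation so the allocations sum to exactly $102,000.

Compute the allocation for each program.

Equal tier: $19,350 ÷ 3 = $6,450 apiece.
Remainder $82,650 by clients served (total 2,212): Upper Wellness 45,173.53 → $45,150; North Arts 10,200.47 → $10,200; Riverside Nutrition 27,275.99 → $27,300.
Totals: Upper Wellness $6,450 + $45,150 = $51,600; North Arts $6,450 + $10,200 = $16,650; Riverside Nutrition $6,450 + $27,300 = $33,750.

Upper Wellness: $51,600 · North Arts: $16,650 · Riverside Nutrition: $33,750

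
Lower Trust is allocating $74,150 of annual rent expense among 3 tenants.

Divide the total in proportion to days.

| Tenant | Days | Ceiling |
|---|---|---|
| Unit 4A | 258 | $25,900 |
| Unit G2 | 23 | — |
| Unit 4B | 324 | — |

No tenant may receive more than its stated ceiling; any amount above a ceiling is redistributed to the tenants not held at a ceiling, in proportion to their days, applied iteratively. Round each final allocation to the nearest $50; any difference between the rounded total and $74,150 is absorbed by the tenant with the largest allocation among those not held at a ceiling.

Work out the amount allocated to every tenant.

Unit 4A: $25,900 | Unit G2: $3,200 | Unit 4B: $45,050

Combined days = 605.
Proportional shares (ignoring caps): Unit 4A 31,620.99; Unit G2 2,818.93; Unit 4B 39,710.08.
Capped: Unit 4A ($25,900); residual $48,250 reallocated over remaining days 347.
Redistributed shares: Unit G2 3,198.13 → $3,200; Unit 4B 45,051.87 → $45,050.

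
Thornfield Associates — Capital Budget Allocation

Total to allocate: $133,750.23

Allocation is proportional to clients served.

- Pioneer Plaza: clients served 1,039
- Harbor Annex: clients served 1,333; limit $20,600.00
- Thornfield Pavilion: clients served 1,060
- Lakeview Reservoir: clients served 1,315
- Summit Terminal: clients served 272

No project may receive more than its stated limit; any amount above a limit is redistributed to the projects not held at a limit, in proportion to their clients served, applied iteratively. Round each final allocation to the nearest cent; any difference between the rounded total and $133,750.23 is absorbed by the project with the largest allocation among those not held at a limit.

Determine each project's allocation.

Pioneer Plaza: $31,894.49 · Harbor Annex: $20,600.00 · Thornfield Pavilion: $32,539.13 · Lakeview Reservoir: $40,366.95 · Summit Terminal: $8,349.66

Combined clients served = 5,019.
Pro-rata shares before constraints: Pioneer Plaza 27,688.0831; Harbor Annex 35,522.8246; Thornfield Pavilion 28,247.7075; Lakeview Reservoir 35,043.1465; Summit Terminal 7,248.4683.
Held at cap: Harbor Annex ($20,600.00); remaining pool $113,150.23 reallocated over remaining clients served 3,686.
Shares after redistribution: Pioneer Plaza 31,894.4897 → $31,894.49; Thornfield Pavilion 32,539.1329 → $32,539.13; Lakeview Reservoir 40,366.9431 → $40,366.94; Summit Terminal 8,349.6643 → $8,349.66.
Rounding difference +$0.01 applied to Lakeview Reservoir → $40,366.95.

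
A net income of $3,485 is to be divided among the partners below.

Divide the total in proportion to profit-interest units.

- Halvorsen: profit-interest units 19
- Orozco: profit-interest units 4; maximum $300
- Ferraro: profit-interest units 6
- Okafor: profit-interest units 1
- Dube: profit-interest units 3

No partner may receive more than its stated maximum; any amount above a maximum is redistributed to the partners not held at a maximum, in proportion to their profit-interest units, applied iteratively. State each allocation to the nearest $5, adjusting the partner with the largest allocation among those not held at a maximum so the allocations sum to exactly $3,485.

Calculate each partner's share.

Halvorsen: $2,085 · Orozco: $300 · Ferraro: $660 · Okafor: $110 · Dube: $330

Total profit-interest units = 33.
Proportional shares (ignoring caps): Halvorsen 2,006.52; Orozco 422.42; Ferraro 633.64; Okafor 105.61; Dube 316.82.
Capped: Orozco ($300); residual $3,185 reallocated over remaining profit-interest units 29.
Redistributed shares: Halvorsen 2,086.72 → $2,085; Ferraro 658.97 → $660; Okafor 109.83 → $110; Dube 329.48 → $330.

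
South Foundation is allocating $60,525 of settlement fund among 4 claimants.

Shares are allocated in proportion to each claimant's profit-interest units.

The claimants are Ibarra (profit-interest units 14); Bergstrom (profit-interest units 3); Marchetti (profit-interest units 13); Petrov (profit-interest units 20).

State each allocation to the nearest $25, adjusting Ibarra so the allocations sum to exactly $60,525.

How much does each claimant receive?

Total profit-interest units = 50.
Unrounded shares: Ibarra 14/50 × $60,525 = 16,947.00; Bergstrom 3/50 × $60,525 = 3,631.50; Marchetti 13/50 × $60,525 = 15,736.50; Petrov 20/50 × $60,525 = 24,210.00.
After rounding ($25): Ibarra $16,950; Bergstrom $3,625; Marchetti $15,725; Petrov $24,200. Sum = $60,500.
Difference $60,525 − $60,500 = +$25 applied to Ibarra: Ibarra becomes $16,975.

Ibarra: $16,975; Bergstrom: $3,625; Marchetti: $15,725; Petrov: $24,200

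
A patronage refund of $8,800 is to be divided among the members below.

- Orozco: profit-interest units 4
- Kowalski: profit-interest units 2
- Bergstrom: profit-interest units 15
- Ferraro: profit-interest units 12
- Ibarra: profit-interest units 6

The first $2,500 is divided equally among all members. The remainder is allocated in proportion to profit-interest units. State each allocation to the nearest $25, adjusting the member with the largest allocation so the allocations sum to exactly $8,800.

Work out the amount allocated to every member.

Equal tier: $2,500 ÷ 5 = $500 apiece.
Remainder $6,300 by profit-interest units (total 39): Orozco 646.15 → $650; Kowalski 323.08 → $325; Bergstrom 2,423.08 → $2,425; Ferraro 1,938.46 → $1,950; Ibarra 969.23 → $975.
Rounding difference −$25 on remainder applied to Bergstrom.
Totals: Orozco $500 + $650 = $1,150; Kowalski $500 + $325 = $825; Bergstrom $500 + $2,400 = $2,900; Ferraro $500 + $1,950 = $2,450; Ibarra $500 + $975 = $1,475.

Orozco: $1,150; Kowalski: $825; Bergstrom: $2,900; Ferraro: $2,450; Ibarra: $1,475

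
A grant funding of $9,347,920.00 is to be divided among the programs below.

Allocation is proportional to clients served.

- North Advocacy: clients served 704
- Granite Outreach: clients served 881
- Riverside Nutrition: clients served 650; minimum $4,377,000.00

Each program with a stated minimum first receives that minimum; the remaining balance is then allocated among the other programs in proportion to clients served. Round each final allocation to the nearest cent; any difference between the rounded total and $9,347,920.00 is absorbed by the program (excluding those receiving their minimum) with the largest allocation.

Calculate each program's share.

Guaranteed amounts: Riverside Nutrition $4,377,000.00. Balance $4,970,920.00.
Balance split over remaining clients served 1,585: North Advocacy 2,207,903.8991 → $2,207,903.90; Granite Outreach 2,763,016.1009 → $2,763,016.10.

North Advocacy: $2,207,903.90 · Granite Outreach: $2,763,016.10 · Riverside Nutrition: $4,377,000.00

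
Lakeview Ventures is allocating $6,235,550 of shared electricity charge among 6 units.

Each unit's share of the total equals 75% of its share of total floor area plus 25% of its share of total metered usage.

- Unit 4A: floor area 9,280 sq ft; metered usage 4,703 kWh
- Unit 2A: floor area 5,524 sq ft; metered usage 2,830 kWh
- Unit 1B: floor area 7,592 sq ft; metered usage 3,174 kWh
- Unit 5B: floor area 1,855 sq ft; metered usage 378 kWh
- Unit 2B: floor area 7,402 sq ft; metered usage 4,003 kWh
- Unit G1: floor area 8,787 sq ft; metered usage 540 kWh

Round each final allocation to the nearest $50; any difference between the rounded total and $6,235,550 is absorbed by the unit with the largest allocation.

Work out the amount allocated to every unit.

Unit 4A: $1,542,250; Unit 2A: $921,100; Unit 1B: $1,194,600; Unit 5B: $252,250; Unit 2B: $1,255,300; Unit G1: $1,070,050

Floor area total 40,440; metered usage total 15,628.
Blended shares (75% floor area + 25% metered usage): Unit 4A 0.2473; Unit 2A 0.1477; Unit 1B 0.1916; Unit 5B 0.0404; Unit 2B 0.2013; Unit G1 0.1716.
Pro-rata amounts: Unit 4A 1,542,303.31; Unit 2A 921,111.57; Unit 1B 1,194,578.22; Unit 5B 252,225.86; Unit 2B 1,255,298.23; Unit G1 1,070,032.80.
At nearest $50: Unit 4A $1,542,300; Unit 2A $921,100; Unit 1B $1,194,600; Unit 5B $252,250; Unit 2B $1,255,300; Unit G1 $1,070,050. Sum = $6,235,600.
Difference $6,235,550 − $6,235,600 = −$50 applied to largest allocation (Unit 4A): Unit 4A becomes $1,542,250.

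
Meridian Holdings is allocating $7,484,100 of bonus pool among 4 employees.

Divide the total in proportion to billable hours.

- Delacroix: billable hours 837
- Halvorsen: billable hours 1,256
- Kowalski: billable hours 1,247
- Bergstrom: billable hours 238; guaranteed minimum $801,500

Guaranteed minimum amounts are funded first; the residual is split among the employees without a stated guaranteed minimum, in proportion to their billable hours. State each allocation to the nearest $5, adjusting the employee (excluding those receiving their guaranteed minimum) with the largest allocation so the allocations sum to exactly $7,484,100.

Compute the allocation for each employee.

Delacroix: $1,674,650 | Halvorsen: $2,512,980 | Kowalski: $2,494,970 | Bergstrom: $801,500

Guaranteed amounts: Bergstrom $801,500. Residual $6,682,600.
Residual split over remaining billable hours 3,340: Delacroix 1,674,651.56 → $1,674,650; Halvorsen 2,512,977.72 → $2,512,980; Kowalski 2,494,970.72 → $2,494,970.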